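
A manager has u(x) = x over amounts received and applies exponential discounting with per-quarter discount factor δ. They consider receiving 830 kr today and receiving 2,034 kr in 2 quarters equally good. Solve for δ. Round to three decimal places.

δ ≈ 0.639

Indifference means u(830) = δ^2 · u(2034), so δ^2 = u(830)/u(2034).
With u(x) = x: δ^2 = 830/2034 = 0.40806.
So δ = 0.40806^(1/2) ≈ 0.639.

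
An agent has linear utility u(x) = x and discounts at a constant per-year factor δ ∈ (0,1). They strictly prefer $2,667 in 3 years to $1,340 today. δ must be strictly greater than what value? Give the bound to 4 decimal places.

Comparing present values: 1340 < δ^3·2667.
Hence δ^3 > 1340/2667 = 0.50244, and x ↦ x^(1/3) is increasing on (0,∞).
δ > 0.50244^(1/3) = 0.7950.

δ > 0.7950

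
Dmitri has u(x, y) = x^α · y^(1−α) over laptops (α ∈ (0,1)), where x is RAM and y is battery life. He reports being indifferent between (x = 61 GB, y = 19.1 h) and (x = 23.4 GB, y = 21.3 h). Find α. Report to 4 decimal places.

α ≈ 0.1022

Set the two utilities equal: 61^α·19.1^(1−α) = 23.4^α·21.3^(1−α).
(61/23.4)^α = (21.3/19.1)^(1−α); take logs: α·ln(61/23.4) = (1−α)·ln(21.3/19.1), i.e. α·0.9581378 = (1−α)·0.1090187.
So α/(1−α) = (0.1090187)/(0.9581378) = 0.1137819, and α = 0.1137819/1.1137819 ≈ 0.1022.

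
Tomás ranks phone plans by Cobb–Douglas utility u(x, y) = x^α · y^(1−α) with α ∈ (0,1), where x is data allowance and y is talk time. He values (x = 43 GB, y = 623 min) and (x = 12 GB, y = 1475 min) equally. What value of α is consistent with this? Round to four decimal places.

α ≈ 0.4031

The Cobb–Douglas utilities coincide, so 43^α·623^(1−α) = 12^α·1475^(1−α).
Taking logs: α·ln 43 + (1−α)·ln 623 = α·ln 12 + (1−α)·ln 1475, i.e. α·1.2762935 = (1−α)·0.8618667.
With A = 1.2762935 and B = 0.8618667: α·A = (1−α)·B, so α = B/(A+B) = 0.8618667/2.1381602 ≈ 0.4031.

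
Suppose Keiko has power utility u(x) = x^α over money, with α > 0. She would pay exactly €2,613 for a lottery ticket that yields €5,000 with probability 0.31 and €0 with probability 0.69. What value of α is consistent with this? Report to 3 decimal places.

α ≈ 1.805

The lottery's expected utility is 0.31·u(5000) + 0.69·u(0) = 0.31·5000^α (since u(0) = 0 for α > 0).
Setting u(2613) equal to that: 2613^α = 0.31·5000^α ⇒ (2613/5000)^α = 0.31.
Take logs: α = ln 0.31 / ln(2613/5000) ≈ 1.80477.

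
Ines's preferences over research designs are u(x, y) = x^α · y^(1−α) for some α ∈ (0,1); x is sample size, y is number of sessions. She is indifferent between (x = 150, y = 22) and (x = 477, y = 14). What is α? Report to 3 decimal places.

Set the two utilities equal: 150^α·22^(1−α) = 477^α·14^(1−α).
Taking logs: α·ln 150 + (1−α)·ln 22 = α·ln 477 + (1−α)·ln 14, i.e. α·-1.156881 = (1−α)·-0.451985.
Thus α·(-1.608866) = -0.451985, so α = -0.451985/-1.608866 ≈ 0.281.

α ≈ 0.281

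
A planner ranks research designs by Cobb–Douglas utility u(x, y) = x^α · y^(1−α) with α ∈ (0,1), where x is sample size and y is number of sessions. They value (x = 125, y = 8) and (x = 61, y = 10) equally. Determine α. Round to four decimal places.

Set the two utilities equal: 125^α·8^(1−α) = 61^α·10^(1−α).
Taking logs: α·ln 125 + (1−α)·ln 8 = α·ln 61 + (1−α)·ln 10, i.e. α·0.7174399 = (1−α)·0.2231436.
Thus α·(0.9405835) = 0.2231436, so α = 0.2231436/0.9405835 ≈ 0.2372.

α ≈ 0.2372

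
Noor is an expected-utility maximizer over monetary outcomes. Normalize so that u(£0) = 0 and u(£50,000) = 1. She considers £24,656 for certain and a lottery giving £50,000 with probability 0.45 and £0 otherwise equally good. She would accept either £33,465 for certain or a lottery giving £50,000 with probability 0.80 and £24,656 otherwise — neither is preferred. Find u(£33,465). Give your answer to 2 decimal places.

0.89

From the first indifference, u(£24,656) = 0.45·u(£50,000) + 0.55·u(£0) = 0.45·1 + 0.55·0 = 0.45.
The second indifference gives u(£33,465) = 0.80·u(£50,000) + 0.20·u(£24,656) = 0.80·1.00 + 0.20·0.45 = 0.8900.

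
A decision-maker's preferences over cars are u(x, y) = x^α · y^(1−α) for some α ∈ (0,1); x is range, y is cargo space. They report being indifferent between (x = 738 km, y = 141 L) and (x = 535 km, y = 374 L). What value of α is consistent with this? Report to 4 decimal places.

Indifference: 738^α · 141^(1−α) = 535^α · 374^(1−α).
(738/535)^α = (374/141)^(1−α); take logs: α·ln(738/535) = (1−α)·ln(374/141), i.e. α·0.3216771 = (1−α)·0.9754959.
Thus α·(1.2971730) = 0.9754959, so α = 0.9754959/1.2971730 ≈ 0.7520.

α ≈ 0.7520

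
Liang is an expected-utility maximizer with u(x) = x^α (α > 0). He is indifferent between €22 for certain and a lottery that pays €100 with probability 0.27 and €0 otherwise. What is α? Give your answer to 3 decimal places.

α ≈ 0.865

The lottery's expected utility is 0.27·u(100) + 0.73·u(0) = 0.27·100^α (since u(0) = 0 for α > 0).
Setting u(22) equal to that: 22^α = 0.27·100^α ⇒ (22/100)^α = 0.27.
α = ln(0.27) / ln(22/100) = -1.309333/-1.514128 ≈ 0.865.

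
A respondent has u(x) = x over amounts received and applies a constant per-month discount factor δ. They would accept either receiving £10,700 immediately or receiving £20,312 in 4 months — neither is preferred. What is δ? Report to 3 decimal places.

The payoff in 4 months is discounted by δ^4, so u(10700) = δ^4·u(20312) and δ^4 = u(10700)/u(20312).
With u(x) = x: δ^4 = 10700/20312 = 0.52678.
Taking the 4th root: δ = 0.52678^(1/4) ≈ 0.852.

δ ≈ 0.852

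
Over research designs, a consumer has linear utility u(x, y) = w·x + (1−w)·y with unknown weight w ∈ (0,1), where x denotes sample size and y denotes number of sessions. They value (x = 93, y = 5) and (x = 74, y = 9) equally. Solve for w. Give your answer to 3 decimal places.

u(93,5) = u(74,9) means w·93 + (1−w)·5 = w·74 + (1−w)·9.
Rearranging, 19·w − 4·(1−w) = 0.
The marginal rate of substitution is 4/19, so w = 4/(19+4) = 0.174.

w = 0.174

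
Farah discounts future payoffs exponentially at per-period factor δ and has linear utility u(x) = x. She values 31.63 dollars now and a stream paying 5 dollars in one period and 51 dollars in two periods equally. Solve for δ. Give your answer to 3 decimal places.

Present value of the stream is 5·δ + 51·δ². Indifference gives 5δ + 51δ² = 31.63.
Rearranged: 51δ² + 5δ − 31.63 = 0.
δ = (−5 + √(5² + 4·51·31.63)) / (2·51) = (−5 + √6477.52) / 102 ≈ 0.740.

δ ≈ 0.740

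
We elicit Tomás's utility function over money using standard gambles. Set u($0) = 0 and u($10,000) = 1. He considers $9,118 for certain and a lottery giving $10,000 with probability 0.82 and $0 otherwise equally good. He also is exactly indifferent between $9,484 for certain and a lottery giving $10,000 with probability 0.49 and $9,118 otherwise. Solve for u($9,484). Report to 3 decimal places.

First, u($9,118) = 0.82·u($10,000) + 0.18·u($0) = 0.82.
Then u($9,484) = 0.49·u($10,000) + 0.51·u($9,118) = 0.49·1.00 + 0.51·0.82 = 0.9082.

0.908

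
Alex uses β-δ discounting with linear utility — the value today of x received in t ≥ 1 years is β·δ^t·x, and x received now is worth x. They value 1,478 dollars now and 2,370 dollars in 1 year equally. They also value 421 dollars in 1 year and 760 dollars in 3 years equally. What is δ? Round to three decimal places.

From the later pair, β·δ^1·421 = β·δ^3·760; dividing through, δ^2 = 421/760 = 0.55395, so δ = 0.74428.

δ ≈ 0.744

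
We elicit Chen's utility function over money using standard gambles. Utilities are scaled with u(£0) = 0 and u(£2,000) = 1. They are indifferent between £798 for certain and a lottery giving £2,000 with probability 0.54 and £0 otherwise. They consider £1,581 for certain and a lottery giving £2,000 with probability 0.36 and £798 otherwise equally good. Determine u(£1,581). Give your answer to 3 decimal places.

From the first indifference, u(£798) = 0.54·u(£2,000) + 0.46·u(£0) = 0.54·1 + 0.46·0 = 0.54.
Chaining: u(£1,581) = 0.36·1.00 + 0.64·0.54 = 0.7056.

0.706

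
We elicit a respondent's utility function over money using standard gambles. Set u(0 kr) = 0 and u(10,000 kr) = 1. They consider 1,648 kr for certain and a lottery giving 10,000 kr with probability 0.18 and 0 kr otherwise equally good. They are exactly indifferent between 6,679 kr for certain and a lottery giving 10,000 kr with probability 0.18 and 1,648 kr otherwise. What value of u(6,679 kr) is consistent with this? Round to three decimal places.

0.328

From the first indifference, u(1,648 kr) = 0.18·u(10,000 kr) + 0.82·u(0 kr) = 0.18·1 + 0.82·0 = 0.18.
Then u(6,679 kr) = 0.18·u(10,000 kr) + 0.82·u(1,648 kr) = 0.18·1.00 + 0.82·0.18 = 0.3276.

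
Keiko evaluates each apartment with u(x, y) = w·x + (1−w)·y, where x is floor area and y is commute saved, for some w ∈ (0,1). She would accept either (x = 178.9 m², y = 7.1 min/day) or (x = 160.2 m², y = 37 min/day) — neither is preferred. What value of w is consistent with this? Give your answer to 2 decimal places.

Indifference: w·178.9 + (1−w)·7.1 = w·160.2 + (1−w)·37.
Collecting terms: w·18.7 = (1−w)·29.9.
So w/(1−w) = 29.9/18.7 = 1.5989, giving w = 29.9/(18.7+29.9) = 0.62.

w = 0.62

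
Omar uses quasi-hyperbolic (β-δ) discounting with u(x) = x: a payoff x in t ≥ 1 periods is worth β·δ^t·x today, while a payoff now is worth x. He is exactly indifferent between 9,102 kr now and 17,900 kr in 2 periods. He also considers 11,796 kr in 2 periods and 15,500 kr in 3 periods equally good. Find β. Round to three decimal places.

Both payoffs in the second observation are in the future, so β drops out: δ^2·11796 = δ^3·15500 ⇒ δ = 11796/15500 = 0.76103.
Substituting δ into 9102 = β·δ^2·17900: β = 9102/(10367.145) ≈ 0.878.

β ≈ 0.878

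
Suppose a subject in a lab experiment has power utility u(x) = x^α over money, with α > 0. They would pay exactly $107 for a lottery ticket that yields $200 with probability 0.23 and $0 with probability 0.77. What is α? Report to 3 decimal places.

Since u(0) = 0, the lottery's EU is 0.23·200^α.
Setting u(107) equal to that: 107^α = 0.23·200^α ⇒ (107/200)^α = 0.23.
α = ln(0.23) / ln(107/200) = -1.469676/-0.625489 ≈ 2.350.

α ≈ 2.350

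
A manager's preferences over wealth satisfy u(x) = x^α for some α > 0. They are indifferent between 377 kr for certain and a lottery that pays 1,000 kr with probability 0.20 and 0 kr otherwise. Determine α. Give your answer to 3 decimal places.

EU(lottery) = 0.20·1000^α + 0.80·0 = 0.20·1000^α.
Setting u(377) equal to that: 377^α = 0.20·1000^α ⇒ (377/1000)^α = 0.20.
α = ln(0.20) / ln(377/1000) = -1.609438/-0.975510 ≈ 1.650.

α ≈ 1.650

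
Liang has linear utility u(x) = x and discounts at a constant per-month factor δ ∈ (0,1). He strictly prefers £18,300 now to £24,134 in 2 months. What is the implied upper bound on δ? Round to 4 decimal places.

δ < 0.8708

Comparing present values: 18300 > δ^2·24134.
So δ^2 < 18300/24134 = 0.75827; taking the square root of both positive sides preserves the inequality.
δ < (18300/24134)^(1/2) ≈ 0.8708.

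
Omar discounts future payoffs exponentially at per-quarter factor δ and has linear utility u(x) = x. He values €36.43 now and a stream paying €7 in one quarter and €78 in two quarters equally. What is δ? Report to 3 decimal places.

δ ≈ 0.640

The stream is worth 7δ + 78δ² today, so 7δ + 78δ² = 36.43.
So 78δ² + 7δ − 36.43 = 0.
By the quadratic formula (taking the positive root), δ = (−7 + √11415.16) / 156 ≈ 0.640.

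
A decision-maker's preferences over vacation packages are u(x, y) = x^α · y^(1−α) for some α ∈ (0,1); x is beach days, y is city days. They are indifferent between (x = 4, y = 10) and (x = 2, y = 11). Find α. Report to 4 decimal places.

α ≈ 0.1209

Set the two utilities equal: 4^α·10^(1−α) = 2^α·11^(1−α).
Taking logs: α·ln 4 + (1−α)·ln 10 = α·ln 2 + (1−α)·ln 11, i.e. α·0.6931472 = (1−α)·0.0953102.
Thus α·(0.7884574) = 0.0953102, so α = 0.0953102/0.7884574 ≈ 0.1209.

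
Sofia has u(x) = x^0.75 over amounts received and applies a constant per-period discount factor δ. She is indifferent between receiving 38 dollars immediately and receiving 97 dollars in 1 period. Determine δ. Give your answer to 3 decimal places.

The payoff in 1 period is discounted by δ, so u(38) = δ·u(97) and δ = u(38)/u(97).
Since u(x) = x^0.75, δ = (38/97)^0.75 = 0.39175^0.75 = 0.49518.

δ ≈ 0.495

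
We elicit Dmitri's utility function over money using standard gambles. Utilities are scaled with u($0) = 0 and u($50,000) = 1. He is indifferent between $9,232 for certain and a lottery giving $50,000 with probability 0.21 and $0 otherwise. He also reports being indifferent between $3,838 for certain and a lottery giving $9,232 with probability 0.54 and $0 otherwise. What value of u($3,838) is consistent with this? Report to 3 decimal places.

From the first indifference, u($9,232) = 0.21·u($50,000) + 0.79·u($0) = 0.21·1 + 0.79·0 = 0.21.
Chaining: u($3,838) = 0.54·0.21 + 0.46·0.00 = 0.1134.

0.113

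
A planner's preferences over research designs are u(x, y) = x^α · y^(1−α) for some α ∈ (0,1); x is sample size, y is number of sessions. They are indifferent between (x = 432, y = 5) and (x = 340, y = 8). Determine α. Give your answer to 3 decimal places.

α ≈ 0.662

The Cobb–Douglas utilities coincide, so 432^α·5^(1−α) = 340^α·8^(1−α).
Rearrange to (432/340)^α = (8/5)^(1−α) and take logs: α·0.239480 = (1−α)·0.470004.
Thus α·(0.709484) = 0.470004, so α = 0.470004/0.709484 ≈ 0.662.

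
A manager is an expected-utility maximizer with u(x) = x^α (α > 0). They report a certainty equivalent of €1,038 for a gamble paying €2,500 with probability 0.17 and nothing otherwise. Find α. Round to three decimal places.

α ≈ 2.016

EU(lottery) = 0.17·2500^α + 0.83·0 = 0.17·2500^α.
Equating: 1038^α = 0.17·2500^α, i.e. 0.4152^α = 0.17.
α = ln(0.17) / ln(1038/2500) = -1.771957/-0.878995 ≈ 2.016.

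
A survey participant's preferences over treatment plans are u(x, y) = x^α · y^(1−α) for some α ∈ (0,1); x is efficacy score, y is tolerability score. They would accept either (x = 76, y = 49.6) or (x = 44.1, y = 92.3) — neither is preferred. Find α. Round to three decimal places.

Set the two utilities equal: 76^α·49.6^(1−α) = 44.1^α·92.3^(1−α).
Rearrange to (76/44.1)^α = (92.3/49.6)^(1−α) and take logs: α·0.544274 = (1−α)·0.621053.
Thus α·(1.165327) = 0.621053, so α = 0.621053/1.165327 ≈ 0.533.

α ≈ 0.533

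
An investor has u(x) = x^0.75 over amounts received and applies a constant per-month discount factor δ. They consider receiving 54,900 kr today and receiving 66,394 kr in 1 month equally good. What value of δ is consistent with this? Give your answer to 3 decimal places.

δ ≈ 0.867

Equating discounted utilities: u(54900) = δ·u(66394) ⇒ δ = u(54900)/u(66394).
With u(x) = x^0.75: δ = 54900^0.75/66394^0.75 = (54900/66394)^0.75 = 0.86713.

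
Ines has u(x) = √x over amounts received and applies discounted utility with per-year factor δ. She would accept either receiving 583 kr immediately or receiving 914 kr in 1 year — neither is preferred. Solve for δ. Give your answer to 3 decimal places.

Equating discounted utilities: u(583) = δ·u(914) ⇒ δ = u(583)/u(914).
Since u(x) = √x, δ = √(583/914) = 0.79866.

δ ≈ 0.799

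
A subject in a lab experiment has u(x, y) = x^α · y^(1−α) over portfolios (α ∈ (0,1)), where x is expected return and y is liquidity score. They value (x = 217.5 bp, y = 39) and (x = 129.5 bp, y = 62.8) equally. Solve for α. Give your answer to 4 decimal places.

α ≈ 0.4788

The Cobb–Douglas utilities coincide, so 217.5^α·39^(1−α) = 129.5^α·62.8^(1−α).
Taking logs: α·ln 217.5 + (1−α)·ln 39 = α·ln 129.5 + (1−α)·ln 62.8, i.e. α·0.5185180 = (1−α)·0.4763934.
With A = 0.5185180 and B = 0.4763934: α·A = (1−α)·B, so α = B/(A+B) = 0.4763934/0.9949114 ≈ 0.4788.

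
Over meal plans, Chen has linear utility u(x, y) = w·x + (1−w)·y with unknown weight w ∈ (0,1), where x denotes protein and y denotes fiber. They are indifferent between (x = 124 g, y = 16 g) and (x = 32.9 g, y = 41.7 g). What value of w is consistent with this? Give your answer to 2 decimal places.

Equating utilities: w·124 + (1−w)·16 = w·32.9 + (1−w)·41.7.
Rearranging, 91.1·w − 25.7·(1−w) = 0.
So w/(1−w) = 25.7/91.1 = 0.2821, giving w = 25.7/(91.1+25.7) = 0.22.

w = 0.22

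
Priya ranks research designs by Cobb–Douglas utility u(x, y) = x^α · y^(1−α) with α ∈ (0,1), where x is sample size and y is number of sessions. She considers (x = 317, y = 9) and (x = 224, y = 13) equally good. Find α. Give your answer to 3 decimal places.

α ≈ 0.514

Indifference: 317^α · 9^(1−α) = 224^α · 13^(1−α).
(317/224)^α = (13/9)^(1−α); take logs: α·ln(317/224) = (1−α)·ln(13/9), i.e. α·0.347256 = (1−α)·0.367725.
Thus α·(0.714981) = 0.367725, so α = 0.367725/0.714981 ≈ 0.514.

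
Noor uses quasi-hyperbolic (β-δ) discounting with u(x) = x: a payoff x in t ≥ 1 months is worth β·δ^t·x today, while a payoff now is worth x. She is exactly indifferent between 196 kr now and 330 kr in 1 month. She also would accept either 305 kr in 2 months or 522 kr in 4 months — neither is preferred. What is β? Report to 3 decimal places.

Both payoffs in the second observation are in the future, so β drops out: δ^2·305 = δ^4·522 ⇒ δ^2 = 305/522 = 0.58429, so δ = 0.76439.
Now use the now-vs-future pair: 196 = β·δ·330 gives β = 196/(0.76439·330) ≈ 0.777.

β ≈ 0.777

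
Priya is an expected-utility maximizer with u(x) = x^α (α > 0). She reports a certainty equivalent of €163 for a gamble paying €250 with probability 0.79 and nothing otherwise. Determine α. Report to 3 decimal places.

α ≈ 0.551

Since u(0) = 0, the lottery's EU is 0.79·250^α.
Indifference: 163^α = 0.79·250^α, so (163/250)^α = 0.79.
α = ln(0.79) / ln(163/250) = -0.235722/-0.427711 ≈ 0.551.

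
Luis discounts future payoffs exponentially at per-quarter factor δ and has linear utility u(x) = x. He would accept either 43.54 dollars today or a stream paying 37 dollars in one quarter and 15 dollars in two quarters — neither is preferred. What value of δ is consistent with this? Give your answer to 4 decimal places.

δ ≈ 0.8699

Equating present values: 43.54 = 37δ + 15δ².
Rearranged: 15δ² + 37δ − 43.54 = 0.
The positive root is δ = [−37 + √(37² + 4·15·43.54)] / (2·15) = (−37 + 63.098)/30 ≈ 0.8699.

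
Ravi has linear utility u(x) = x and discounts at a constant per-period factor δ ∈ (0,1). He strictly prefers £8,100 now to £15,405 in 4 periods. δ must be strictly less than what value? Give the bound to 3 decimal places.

Comparing present values: 8100 > δ^4·15405.
Dividing by 15405: δ^4 < 0.52580. Both sides are positive, so the 4th root keeps the direction.
δ < 0.52580^(1/4) = 0.852.

δ < 0.852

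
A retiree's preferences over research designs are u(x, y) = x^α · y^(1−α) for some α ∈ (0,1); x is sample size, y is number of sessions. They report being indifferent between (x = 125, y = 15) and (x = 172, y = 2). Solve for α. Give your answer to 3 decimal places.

The Cobb–Douglas utilities coincide, so 125^α·15^(1−α) = 172^α·2^(1−α).
Rearrange to (125/172)^α = (2/15)^(1−α) and take logs: α·-0.319181 = (1−α)·-2.014903.
So α/(1−α) = (-2.014903)/(-0.319181) = 6.312729, and α = 6.312729/7.312729 ≈ 0.863.

α ≈ 0.863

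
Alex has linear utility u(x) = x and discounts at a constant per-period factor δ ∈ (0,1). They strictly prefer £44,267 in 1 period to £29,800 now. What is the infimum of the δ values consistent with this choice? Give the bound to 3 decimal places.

Under u(x) = x this choice says 29800 < δ·44267.
So δ > 29800/44267 = 0.67319.

δ > 0.673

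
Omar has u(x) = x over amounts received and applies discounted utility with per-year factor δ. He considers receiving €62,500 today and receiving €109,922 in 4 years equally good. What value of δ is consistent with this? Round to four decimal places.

The payoff in 4 years is discounted by δ^4, so u(62500) = δ^4·u(109922) and δ^4 = u(62500)/u(109922).
With u(x) = x: δ^4 = 62500/109922 = 0.56858.
Taking the 4th root: δ = 0.56858^(1/4) ≈ 0.8684.

δ ≈ 0.8684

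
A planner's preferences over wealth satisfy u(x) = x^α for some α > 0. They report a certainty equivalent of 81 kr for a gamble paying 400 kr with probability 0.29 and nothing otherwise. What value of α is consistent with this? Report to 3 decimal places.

EU(lottery) = 0.29·400^α + 0.71·0 = 0.29·400^α.
Equating: 81^α = 0.29·400^α, i.e. 0.2025^α = 0.29.
α = ln(0.29) / ln(81/400) = -1.237874/-1.597015 ≈ 0.775.

α ≈ 0.775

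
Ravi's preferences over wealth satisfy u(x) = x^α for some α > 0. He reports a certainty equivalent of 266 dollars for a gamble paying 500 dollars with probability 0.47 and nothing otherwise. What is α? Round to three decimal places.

EU(lottery) = 0.47·500^α + 0.53·0 = 0.47·500^α.
Setting u(266) equal to that: 266^α = 0.47·500^α ⇒ (266/500)^α = 0.47.
Taking logs: α·ln(266/500) = ln(0.47), so α = -0.755023 / -0.631112 ≈ 1.196.

α ≈ 1.196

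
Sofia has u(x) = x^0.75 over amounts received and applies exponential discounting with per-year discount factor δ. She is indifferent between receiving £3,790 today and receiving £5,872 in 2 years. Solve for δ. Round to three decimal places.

δ ≈ 0.849

Equating discounted utilities: u(3790) = δ^2·u(5872) ⇒ δ^2 = u(3790)/u(5872).
With u(x) = x^0.75: δ^2 = 3790^0.75/5872^0.75 = (3790/5872)^0.75 = 0.72010.
Hence δ = (0.72010)^(1/2) = 0.84858.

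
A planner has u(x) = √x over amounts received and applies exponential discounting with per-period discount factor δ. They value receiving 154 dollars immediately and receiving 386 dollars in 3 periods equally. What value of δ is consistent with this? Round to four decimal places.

The payoff in 3 periods is discounted by δ^3, so u(154) = δ^3·u(386) and δ^3 = u(154)/u(386).
With u(x) = √x: δ^3 = √154/√386 = √(154/386) = 0.63164.
So δ = 0.63164^(1/3) ≈ 0.8580.

δ ≈ 0.8580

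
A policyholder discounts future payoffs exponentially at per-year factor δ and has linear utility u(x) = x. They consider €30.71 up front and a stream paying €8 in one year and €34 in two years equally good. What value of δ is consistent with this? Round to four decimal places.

Present value of the stream is 8·δ + 34·δ². Indifference gives 8δ + 34δ² = 30.71.
That is, 34δ² + 8δ − 30.71 = 0, a quadratic in δ.
The positive root is δ = [−8 + √(8² + 4·34·30.71)] / (2·34) = (−8 + 65.120)/68 ≈ 0.8400.

δ ≈ 0.8400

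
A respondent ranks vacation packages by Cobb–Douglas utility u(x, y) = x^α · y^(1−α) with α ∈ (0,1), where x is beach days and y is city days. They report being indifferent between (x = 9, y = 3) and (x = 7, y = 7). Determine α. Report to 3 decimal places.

The Cobb–Douglas utilities coincide, so 9^α·3^(1−α) = 7^α·7^(1−α).
Rearrange to (9/7)^α = (7/3)^(1−α) and take logs: α·0.251314 = (1−α)·0.847298.
So α/(1−α) = (0.847298)/(0.251314) = 3.371472, and α = 3.371472/4.371472 ≈ 0.771.

α ≈ 0.771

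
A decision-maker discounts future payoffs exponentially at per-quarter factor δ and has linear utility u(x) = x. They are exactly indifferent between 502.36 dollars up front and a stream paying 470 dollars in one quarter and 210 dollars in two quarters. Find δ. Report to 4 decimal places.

Present value of the stream is 470·δ + 210·δ². Indifference gives 470δ + 210δ² = 502.36.
So 210δ² + 470δ − 502.36 = 0.
δ = (−470 + √(470² + 4·210·502.36)) / (2·210) = (−470 + √642882.40) / 420 ≈ 0.7900.

δ ≈ 0.7900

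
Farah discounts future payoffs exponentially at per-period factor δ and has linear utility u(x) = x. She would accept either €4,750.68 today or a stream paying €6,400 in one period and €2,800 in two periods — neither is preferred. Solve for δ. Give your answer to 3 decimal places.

δ ≈ 0.590

Equating present values: 4750.68 = 6400δ + 2800δ².
Rearranged: 2800δ² + 6400δ − 4750.68 = 0.
By the quadratic formula (taking the positive root), δ = (−6400 + √94167616.00) / 5600 ≈ 0.590.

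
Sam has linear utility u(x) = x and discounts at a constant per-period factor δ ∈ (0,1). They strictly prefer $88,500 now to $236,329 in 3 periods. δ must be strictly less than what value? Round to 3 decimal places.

Comparing present values: 88500 > δ^3·236329.
Dividing by 236329: δ^3 < 0.37448. Both sides are positive, so the cube root keeps the direction.
δ < (88500/236329)^(1/3) ≈ 0.721.

δ < 0.721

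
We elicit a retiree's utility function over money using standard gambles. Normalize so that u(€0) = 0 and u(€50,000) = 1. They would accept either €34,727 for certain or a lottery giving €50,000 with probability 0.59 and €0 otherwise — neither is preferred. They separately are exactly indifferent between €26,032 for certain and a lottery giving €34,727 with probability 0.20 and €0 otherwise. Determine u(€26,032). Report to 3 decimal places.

0.118

First, u(€34,727) = 0.59·u(€50,000) + 0.41·u(€0) = 0.59.
Then u(€26,032) = 0.20·u(€34,727) + 0.80·u(€0) = 0.20·0.59 + 0.80·0.00 = 0.1180.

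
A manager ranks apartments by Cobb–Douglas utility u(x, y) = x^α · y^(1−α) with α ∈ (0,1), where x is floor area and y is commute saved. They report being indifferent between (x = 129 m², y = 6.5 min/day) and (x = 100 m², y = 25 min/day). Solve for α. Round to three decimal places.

α ≈ 0.841

The Cobb–Douglas utilities coincide, so 129^α·6.5^(1−α) = 100^α·25^(1−α).
(129/100)^α = (25/6.5)^(1−α); take logs: α·ln(129/100) = (1−α)·ln(25/6.5), i.e. α·0.254642 = (1−α)·1.347074.
With A = 0.254642 and B = 1.347074: α·A = (1−α)·B, so α = B/(A+B) = 1.347074/1.601716 ≈ 0.841.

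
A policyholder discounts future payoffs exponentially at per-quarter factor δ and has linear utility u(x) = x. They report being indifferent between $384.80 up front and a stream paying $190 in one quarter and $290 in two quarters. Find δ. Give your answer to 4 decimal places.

δ ≈ 0.8700

The stream is worth 190δ + 290δ² today, so 190δ + 290δ² = 384.80.
That is, 290δ² + 190δ − 384.80 = 0, a quadratic in δ.
δ = (−190 + √(190² + 4·290·384.80)) / (2·290) = (−190 + √482468.00) / 580 ≈ 0.8700.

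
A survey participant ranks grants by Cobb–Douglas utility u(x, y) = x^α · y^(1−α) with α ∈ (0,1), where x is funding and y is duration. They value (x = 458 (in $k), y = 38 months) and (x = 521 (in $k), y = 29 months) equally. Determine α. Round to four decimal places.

α ≈ 0.6771

Set the two utilities equal: 458^α·38^(1−α) = 521^α·29^(1−α).
Rearrange to (458/521)^α = (29/38)^(1−α) and take logs: α·-0.1288809 = (1−α)·-0.2702903.
With A = -0.1288809 and B = -0.2702903: α·A = (1−α)·B, so α = B/(A+B) = -0.2702903/-0.3991712 ≈ 0.6771.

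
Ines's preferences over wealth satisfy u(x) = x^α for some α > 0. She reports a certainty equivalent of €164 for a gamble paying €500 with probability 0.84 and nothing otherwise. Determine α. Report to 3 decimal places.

α ≈ 0.156

EU(lottery) = 0.84·500^α + 0.16·0 = 0.84·500^α.
Equating: 164^α = 0.84·500^α, i.e. 0.3280^α = 0.84.
α = ln(0.84) / ln(164/500) = -0.174353/-1.114742 ≈ 0.156.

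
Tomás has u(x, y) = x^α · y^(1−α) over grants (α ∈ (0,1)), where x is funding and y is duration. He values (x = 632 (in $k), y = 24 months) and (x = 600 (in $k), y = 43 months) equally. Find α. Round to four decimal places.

α ≈ 0.9182

Indifference: 632^α · 24^(1−α) = 600^α · 43^(1−α).
Taking logs: α·ln 632 + (1−α)·ln 24 = α·ln 600 + (1−α)·ln 43, i.e. α·0.0519597 = (1−α)·0.5831463.
Thus α·(0.6351060) = 0.5831463, so α = 0.5831463/0.6351060 ≈ 0.9182.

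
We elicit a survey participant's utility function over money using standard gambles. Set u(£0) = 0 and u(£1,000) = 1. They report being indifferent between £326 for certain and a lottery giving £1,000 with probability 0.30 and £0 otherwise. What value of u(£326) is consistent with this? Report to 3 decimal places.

u(£326) equals the lottery's expected utility: 0.30·1 + 0.70·0 = 0.30.

0.300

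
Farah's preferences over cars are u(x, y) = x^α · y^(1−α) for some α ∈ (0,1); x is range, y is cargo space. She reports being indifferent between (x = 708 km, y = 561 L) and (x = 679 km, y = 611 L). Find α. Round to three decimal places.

The Cobb–Douglas utilities coincide, so 708^α·561^(1−α) = 679^α·611^(1−α).
(708/679)^α = (611/561)^(1−α); take logs: α·ln(708/679) = (1−α)·ln(611/561), i.e. α·0.041823 = (1−α)·0.085376.
So α/(1−α) = (0.085376)/(0.041823) = 2.041365, and α = 2.041365/3.041365 ≈ 0.671.

α ≈ 0.671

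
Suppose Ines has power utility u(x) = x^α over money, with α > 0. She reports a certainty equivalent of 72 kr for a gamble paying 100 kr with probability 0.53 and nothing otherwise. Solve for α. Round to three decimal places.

The lottery's expected utility is 0.53·u(100) + 0.47·u(0) = 0.53·100^α (since u(0) = 0 for α > 0).
Equating: 72^α = 0.53·100^α, i.e. 0.7200^α = 0.53.
α = ln(0.53) / ln(72/100) = -0.634878/-0.328504 ≈ 1.933.

α ≈ 1.933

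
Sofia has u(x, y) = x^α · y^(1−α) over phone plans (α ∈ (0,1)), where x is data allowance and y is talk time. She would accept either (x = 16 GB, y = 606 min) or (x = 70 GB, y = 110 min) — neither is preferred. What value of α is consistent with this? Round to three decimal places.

α ≈ 0.536

The Cobb–Douglas utilities coincide, so 16^α·606^(1−α) = 70^α·110^(1−α).
(16/70)^α = (110/606)^(1−α); take logs: α·ln(16/70) = (1−α)·ln(110/606), i.e. α·-1.475907 = (1−α)·-1.706400.
With A = -1.475907 and B = -1.706400: α·A = (1−α)·B, so α = B/(A+B) = -1.706400/-3.182307 ≈ 0.536.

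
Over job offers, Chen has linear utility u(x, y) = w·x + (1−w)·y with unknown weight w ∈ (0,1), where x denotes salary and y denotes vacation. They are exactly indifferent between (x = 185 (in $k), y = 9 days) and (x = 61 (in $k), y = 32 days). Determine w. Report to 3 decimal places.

Indifference: w·185 + (1−w)·9 = w·61 + (1−w)·32.
Collecting terms: w·124 = (1−w)·23.
The marginal rate of substitution is 23/124, so w = 23/(124+23) = 0.156.

w = 0.156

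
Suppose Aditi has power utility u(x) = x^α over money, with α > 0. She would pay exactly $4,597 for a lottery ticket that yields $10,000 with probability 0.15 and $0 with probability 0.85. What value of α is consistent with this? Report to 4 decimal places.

Since u(0) = 0, the lottery's EU is 0.15·10000^α.
Equating: 4597^α = 0.15·10000^α, i.e. 0.4597^α = 0.15.
Taking logs: α·ln(4597/10000) = ln(0.15), so α = -1.8971200 / -0.7771812 ≈ 2.4410.

α ≈ 2.4410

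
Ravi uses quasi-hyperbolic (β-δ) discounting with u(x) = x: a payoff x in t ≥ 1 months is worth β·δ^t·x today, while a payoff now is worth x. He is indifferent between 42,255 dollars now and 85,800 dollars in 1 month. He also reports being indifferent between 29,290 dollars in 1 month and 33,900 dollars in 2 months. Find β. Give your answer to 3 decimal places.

From the later pair, β·δ^1·29290 = β·δ^2·33900; dividing through, δ = 29290/33900 = 0.86401.
Now use the now-vs-future pair: 42255 = β·δ·85800 gives β = 42255/(0.86401·85800) ≈ 0.570.

β ≈ 0.570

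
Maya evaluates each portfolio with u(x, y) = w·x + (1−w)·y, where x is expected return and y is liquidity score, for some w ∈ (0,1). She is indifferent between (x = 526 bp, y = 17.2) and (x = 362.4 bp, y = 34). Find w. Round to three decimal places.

Indifference: w·526 + (1−w)·17.2 = w·362.4 + (1−w)·34.
Collecting terms: w·163.6 = (1−w)·16.8.
So w/(1−w) = 16.8/163.6 = 0.1027, giving w = 16.8/(163.6+16.8) = 0.093.

w = 0.093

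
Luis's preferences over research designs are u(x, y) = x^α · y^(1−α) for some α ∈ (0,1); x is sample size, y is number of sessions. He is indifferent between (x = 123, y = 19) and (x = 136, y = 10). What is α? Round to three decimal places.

The Cobb–Douglas utilities coincide, so 123^α·19^(1−α) = 136^α·10^(1−α).
Taking logs: α·ln 123 + (1−α)·ln 19 = α·ln 136 + (1−α)·ln 10, i.e. α·-0.100471 = (1−α)·-0.641854.
With A = -0.100471 and B = -0.641854: α·A = (1−α)·B, so α = B/(A+B) = -0.641854/-0.742325 ≈ 0.865.

α ≈ 0.865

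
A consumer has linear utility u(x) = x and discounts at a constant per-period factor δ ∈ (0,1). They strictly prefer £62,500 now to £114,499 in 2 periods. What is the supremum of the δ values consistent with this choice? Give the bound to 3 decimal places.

The preference means 62500 > δ^2·114499.
So δ^2 < 62500/114499 = 0.54586; taking the square root of both positive sides preserves the inequality.
δ < 0.54586^(1/2) = 0.739.

δ < 0.739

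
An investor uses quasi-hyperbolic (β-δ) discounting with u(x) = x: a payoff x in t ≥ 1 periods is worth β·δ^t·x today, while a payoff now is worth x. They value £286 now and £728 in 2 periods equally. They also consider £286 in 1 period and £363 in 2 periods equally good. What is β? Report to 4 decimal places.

Both payoffs in the second observation are in the future, so β drops out: δ^1·286 = δ^2·363 ⇒ δ = 286/363 = 0.78788.
Substituting δ into 286 = β·δ^2·728: β = 286/(451.908) ≈ 0.6329.

β ≈ 0.6329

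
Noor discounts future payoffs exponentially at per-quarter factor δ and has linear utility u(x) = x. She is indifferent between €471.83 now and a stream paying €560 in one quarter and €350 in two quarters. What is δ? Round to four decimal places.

Present value of the stream is 560·δ + 350·δ². Indifference gives 560δ + 350δ² = 471.83.
That is, 350δ² + 560δ − 471.83 = 0, a quadratic in δ.
The positive root is δ = [−560 + √(560² + 4·350·471.83)] / (2·350) = (−560 + 986.996)/700 ≈ 0.6100.

δ ≈ 0.6100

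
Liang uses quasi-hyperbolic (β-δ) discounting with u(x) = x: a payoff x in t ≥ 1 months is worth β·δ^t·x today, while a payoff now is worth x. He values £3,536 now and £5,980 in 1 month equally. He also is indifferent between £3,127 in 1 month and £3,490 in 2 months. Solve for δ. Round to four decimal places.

δ ≈ 0.8960

From the later pair, β·δ^1·3127 = β·δ^2·3490; dividing through, δ = 3127/3490 = 0.89599.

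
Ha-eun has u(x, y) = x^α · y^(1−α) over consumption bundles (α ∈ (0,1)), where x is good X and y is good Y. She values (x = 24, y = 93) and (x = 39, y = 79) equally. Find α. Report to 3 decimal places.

α ≈ 0.252

The Cobb–Douglas utilities coincide, so 24^α·93^(1−α) = 39^α·79^(1−α).
(24/39)^α = (79/93)^(1−α); take logs: α·ln(24/39) = (1−α)·ln(79/93), i.e. α·-0.485508 = (1−α)·-0.163152.
So α/(1−α) = (-0.163152)/(-0.485508) = 0.336044, and α = 0.336044/1.336044 ≈ 0.252.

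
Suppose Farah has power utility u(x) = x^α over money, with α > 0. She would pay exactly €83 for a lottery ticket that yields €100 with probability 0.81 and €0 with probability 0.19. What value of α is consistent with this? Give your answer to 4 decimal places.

α ≈ 1.1309

EU(lottery) = 0.81·100^α + 0.19·0 = 0.81·100^α.
Indifference: 83^α = 0.81·100^α, so (83/100)^α = 0.81.
α = ln(0.81) / ln(83/100) = -0.2107210/-0.1863296 ≈ 1.1309.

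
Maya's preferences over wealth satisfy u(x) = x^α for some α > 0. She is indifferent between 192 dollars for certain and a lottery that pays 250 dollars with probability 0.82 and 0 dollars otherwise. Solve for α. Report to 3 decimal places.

Since u(0) = 0, the lottery's EU is 0.82·250^α.
Equating: 192^α = 0.82·250^α, i.e. 0.7680^α = 0.82.
Taking logs: α·ln(192/250) = ln(0.82), so α = -0.198451 / -0.263966 ≈ 0.752.

α ≈ 0.752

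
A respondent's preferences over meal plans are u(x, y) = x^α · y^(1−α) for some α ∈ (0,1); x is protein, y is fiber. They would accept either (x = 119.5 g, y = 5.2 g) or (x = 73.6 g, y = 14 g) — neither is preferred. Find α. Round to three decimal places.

α ≈ 0.671

The Cobb–Douglas utilities coincide, so 119.5^α·5.2^(1−α) = 73.6^α·14^(1−α).
Taking logs: α·ln 119.5 + (1−α)·ln 5.2 = α·ln 73.6 + (1−α)·ln 14, i.e. α·0.484671 = (1−α)·0.990399.
With A = 0.484671 and B = 0.990399: α·A = (1−α)·B, so α = B/(A+B) = 0.990399/1.475070 ≈ 0.671.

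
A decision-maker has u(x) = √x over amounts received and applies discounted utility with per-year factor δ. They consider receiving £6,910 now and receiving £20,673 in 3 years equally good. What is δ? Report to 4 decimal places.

Equating discounted utilities: u(6910) = δ^3·u(20673) ⇒ δ^3 = u(6910)/u(20673).
With u(x) = √x: δ^3 = √6910/√20673 = √(6910/20673) = 0.57815.
Taking the cube root: δ = 0.57815^(1/3) ≈ 0.8331.

δ ≈ 0.8331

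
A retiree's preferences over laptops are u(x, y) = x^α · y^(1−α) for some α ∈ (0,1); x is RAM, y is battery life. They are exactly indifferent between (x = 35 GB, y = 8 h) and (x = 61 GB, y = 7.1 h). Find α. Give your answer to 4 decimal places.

Indifference: 35^α · 8^(1−α) = 61^α · 7.1^(1−α).
Taking logs: α·ln 35 + (1−α)·ln 8 = α·ln 61 + (1−α)·ln 7.1, i.e. α·-0.5555258 = (1−α)·-0.1193468.
With A = -0.5555258 and B = -0.1193468: α·A = (1−α)·B, so α = B/(A+B) = -0.1193468/-0.6748726 ≈ 0.1768.

α ≈ 0.1768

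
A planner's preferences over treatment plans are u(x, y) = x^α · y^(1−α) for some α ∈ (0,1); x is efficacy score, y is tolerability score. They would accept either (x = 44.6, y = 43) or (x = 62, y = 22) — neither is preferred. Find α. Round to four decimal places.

α ≈ 0.6705

Set the two utilities equal: 44.6^α·43^(1−α) = 62^α·22^(1−α).
Taking logs: α·ln 44.6 + (1−α)·ln 43 = α·ln 62 + (1−α)·ln 22, i.e. α·-0.3294005 = (1−α)·-0.6701577.
So α/(1−α) = (-0.6701577)/(-0.3294005) = 2.0344769, and α = 2.0344769/3.0344769 ≈ 0.6705.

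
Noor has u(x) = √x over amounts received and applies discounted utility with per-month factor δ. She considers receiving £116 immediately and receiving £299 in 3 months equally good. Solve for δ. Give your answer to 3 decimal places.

δ ≈ 0.854

Indifference means u(116) = δ^3 · u(299), so δ^3 = u(116)/u(299).
Since u(x) = √x, δ^3 = √(116/299) = 0.62286.
Hence δ = (0.62286)^(1/3) = 0.85401.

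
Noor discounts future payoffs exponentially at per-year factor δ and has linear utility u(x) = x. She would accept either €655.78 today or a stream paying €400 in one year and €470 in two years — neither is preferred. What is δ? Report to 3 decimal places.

δ ≈ 0.830

Present value of the stream is 400·δ + 470·δ². Indifference gives 400δ + 470δ² = 655.78.
So 470δ² + 400δ − 655.78 = 0.
δ = (−400 + √(400² + 4·470·655.78)) / (2·470) = (−400 + √1392866.40) / 940 ≈ 0.830.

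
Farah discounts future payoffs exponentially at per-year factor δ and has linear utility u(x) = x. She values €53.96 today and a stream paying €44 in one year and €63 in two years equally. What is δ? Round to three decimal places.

Equating present values: 53.96 = 44δ + 63δ².
That is, 63δ² + 44δ − 53.96 = 0, a quadratic in δ.
By the quadratic formula (taking the positive root), δ = (−44 + √15533.92) / 126 ≈ 0.640.

δ ≈ 0.640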